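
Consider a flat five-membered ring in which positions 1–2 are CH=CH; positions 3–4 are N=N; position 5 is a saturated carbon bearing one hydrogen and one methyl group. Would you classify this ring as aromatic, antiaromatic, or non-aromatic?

The CH(methyl) carbon is saturated: that saturated carbon is sp³ and has no p orbital in the ring π system. Conjugation is not continuous around the ring.
Broken conjugation rules out both aromaticity and antiaromaticity.

Non-aromatic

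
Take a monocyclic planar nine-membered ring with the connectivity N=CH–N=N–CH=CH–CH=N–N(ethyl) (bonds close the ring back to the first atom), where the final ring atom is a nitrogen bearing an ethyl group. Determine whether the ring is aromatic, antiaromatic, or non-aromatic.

Check conjugation: each doubly-bonded ring atom is sp² with one p-orbital electron; each =N– nitrogen is pyridine-type (lone pair in the sp² plane, one electron in the p orbital); the pyrrole-type nitrogen donates its lone pair from the p orbital — every position has a p orbital, so the cyclic π system is continuous.
Counting π electrons: 4 × 2 = 8 from the double-bond units + 2 from the N(ethyl) atom = 10.
With 10 π electrons (n = 2), the Hückel 4n+2 condition holds.

Aromatic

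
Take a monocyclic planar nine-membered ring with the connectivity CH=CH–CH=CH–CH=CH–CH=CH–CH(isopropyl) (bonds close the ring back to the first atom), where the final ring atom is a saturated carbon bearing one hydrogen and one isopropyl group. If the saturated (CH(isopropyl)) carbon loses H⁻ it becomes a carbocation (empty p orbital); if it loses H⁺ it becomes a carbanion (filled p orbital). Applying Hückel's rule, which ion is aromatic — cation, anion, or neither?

In either ion the ring is fully conjugated: every atom, including the new sp² carbon, supplies a p orbital.
Cation: 4 × 2 + 0 = 8 π electrons → 4(2), antiaromatic.
Anion: 4 × 2 + 2 = 10 π electrons → 4(2)+2, aromatic.

The anion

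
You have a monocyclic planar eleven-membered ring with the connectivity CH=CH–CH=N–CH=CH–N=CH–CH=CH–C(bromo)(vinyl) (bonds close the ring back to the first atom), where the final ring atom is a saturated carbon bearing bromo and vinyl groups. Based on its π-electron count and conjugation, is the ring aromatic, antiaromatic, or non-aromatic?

Non-aromatic

At the C(bromo)(vinyl) position, that saturated carbon is sp³ and has no p orbital in the ring π system; the ring's p-orbital overlap is broken there.
Hückel's rule only applies to fully conjugated rings, so this one is simply non-aromatic.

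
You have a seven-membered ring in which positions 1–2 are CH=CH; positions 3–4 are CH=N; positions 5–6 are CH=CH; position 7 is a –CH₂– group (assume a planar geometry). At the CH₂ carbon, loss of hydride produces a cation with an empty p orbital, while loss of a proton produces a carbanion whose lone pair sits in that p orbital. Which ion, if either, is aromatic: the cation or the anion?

Both ions have a continuous loop of p orbitals — each ring atom is sp².
Cation: 3 × 2 + 0 = 6 π electrons → 4(1)+2, aromatic.
Anion: 3 × 2 + 2 = 8 π electrons → 4(2), antiaromatic.

The cation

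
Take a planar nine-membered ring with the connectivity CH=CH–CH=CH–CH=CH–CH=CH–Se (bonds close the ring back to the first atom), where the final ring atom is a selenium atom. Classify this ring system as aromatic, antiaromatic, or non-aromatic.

Aromatic

All ring atoms are sp² and supply a p orbital to the ring (the double-bond atoms are sp², each contributing one p electron; the selenium donates one lone pair from its p orbital); the conjugation is uninterrupted.
Counting π electrons: 4 × 2 = 8 from the double-bond units + 2 from the Se atom = 10.
10 = 4(2) + 2, which satisfies Hückel's 4n+2 rule.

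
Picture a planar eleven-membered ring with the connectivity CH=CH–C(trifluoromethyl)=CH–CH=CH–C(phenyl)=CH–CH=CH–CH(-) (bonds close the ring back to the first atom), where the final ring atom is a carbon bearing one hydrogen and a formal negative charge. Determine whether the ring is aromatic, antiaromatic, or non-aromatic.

Check conjugation: each doubly-bonded ring atom is sp² with one p-orbital electron; the carbanion's lone pair occupies the p orbital — every position has a p orbital, so the cyclic π system is continuous.
Adding the contributions, 5 × 2 = 10 from the double-bond units + 2 from the CH(-) atom = 12.
12 is a 4n count (n = 3), so the planar conjugated ring is antiaromatic.

Antiaromatic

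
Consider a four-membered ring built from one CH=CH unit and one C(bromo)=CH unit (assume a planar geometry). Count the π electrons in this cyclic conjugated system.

4

The p orbitals form a continuous loop: every atom in a ring double bond is sp² and brings one electron to the p orbital. The ring is fully conjugated.
Counting π electrons: 2 × 2 = 4 from the 2 double-bond units.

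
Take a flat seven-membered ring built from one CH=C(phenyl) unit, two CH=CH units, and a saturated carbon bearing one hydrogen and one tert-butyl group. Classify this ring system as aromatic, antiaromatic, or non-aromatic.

Because that saturated carbon is sp³ and has no p orbital in the ring π system at the CH(tert-butyl) position, the π system cannot extend all the way around the ring.
Hückel's rule only applies to fully conjugated rings, so this one is simply non-aromatic.

Non-aromatic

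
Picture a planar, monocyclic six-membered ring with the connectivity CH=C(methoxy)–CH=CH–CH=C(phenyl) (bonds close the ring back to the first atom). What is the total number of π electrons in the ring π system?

6

The p orbitals form a continuous loop: every atom in a ring double bond is sp² and brings one electron to the p orbital. The ring is fully conjugated.
π-electron count: 3 × 2 = 6 from the 3 double-bond units.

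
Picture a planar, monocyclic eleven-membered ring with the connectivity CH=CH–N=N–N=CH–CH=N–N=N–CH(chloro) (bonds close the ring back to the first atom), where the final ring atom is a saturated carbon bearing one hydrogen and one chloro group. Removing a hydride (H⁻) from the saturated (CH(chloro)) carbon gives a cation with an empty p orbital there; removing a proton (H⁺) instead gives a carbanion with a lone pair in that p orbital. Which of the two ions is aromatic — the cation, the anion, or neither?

In either ion the ring is fully conjugated: every atom, including the new sp² carbon, supplies a p orbital.
Cation: 5 × 2 + 0 = 10 π electrons → 4(2)+2, aromatic.
Anion: 5 × 2 + 2 = 12 π electrons → 4(3), antiaromatic.

The cation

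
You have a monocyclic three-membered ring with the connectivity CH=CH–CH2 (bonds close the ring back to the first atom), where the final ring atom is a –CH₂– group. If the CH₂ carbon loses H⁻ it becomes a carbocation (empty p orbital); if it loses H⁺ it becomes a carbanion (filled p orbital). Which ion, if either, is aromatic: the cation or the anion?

The cation

Both ions have a continuous loop of p orbitals — each ring atom is sp².
Cation: 1 × 2 + 0 = 2 π electrons → 4(0)+2, aromatic.
Anion: 1 × 2 + 2 = 4 π electrons → 4(1), antiaromatic.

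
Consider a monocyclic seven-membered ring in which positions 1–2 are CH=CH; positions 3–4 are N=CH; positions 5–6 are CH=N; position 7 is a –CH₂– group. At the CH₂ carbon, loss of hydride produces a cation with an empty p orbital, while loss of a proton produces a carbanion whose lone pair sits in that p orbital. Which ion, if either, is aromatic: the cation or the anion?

Once that carbon is sp², every ring atom has a p orbital and both ions are fully conjugated.
Cation: 3 × 2 + 0 = 6 π electrons → 4(1)+2, aromatic.
Anion: 3 × 2 + 2 = 8 π electrons → 4(2), antiaromatic.

The cation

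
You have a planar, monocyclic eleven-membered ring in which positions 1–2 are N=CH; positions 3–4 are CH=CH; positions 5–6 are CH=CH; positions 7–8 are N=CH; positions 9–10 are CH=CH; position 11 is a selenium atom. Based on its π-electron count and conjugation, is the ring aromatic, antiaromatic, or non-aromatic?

Antiaromatic

The p orbitals form a continuous loop: the double-bond atoms are sp², each contributing one p electron; the doubly-bonded nitrogens are pyridine-type — their lone pairs lie in the ring plane, leaving one electron in the p orbital; the selenium donates one lone pair from its p orbital. The ring is fully conjugated.
Tallying contributions gives 5 × 2 = 10 from the double-bond units + 2 from the Se atom = 12.
With 12 = 4·3 π electrons, Hückel's rule classifies the planar ring as antiaromatic.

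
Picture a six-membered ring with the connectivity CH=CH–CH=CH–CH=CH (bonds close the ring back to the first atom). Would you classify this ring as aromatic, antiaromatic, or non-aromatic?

Every ring atom contributes a p orbital perpendicular to the ring (the double-bond atoms are sp², each contributing one p electron), so the π system is cyclic and fully conjugated.
π-electron count: 3 × 2 = 6 from the 3 double-bond units.
That gives a 4n+2 count (6, n = 1).
(This ring is benzene.)

Aromatic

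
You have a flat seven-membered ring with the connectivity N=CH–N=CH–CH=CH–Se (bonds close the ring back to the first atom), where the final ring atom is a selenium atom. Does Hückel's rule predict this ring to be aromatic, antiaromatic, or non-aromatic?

The p orbitals form a continuous loop: the double-bond atoms are sp², each contributing one p electron; each sp² =N– keeps its lone pair in-plane and puts one electron into the π system; the selenium donates one lone pair from its p orbital. The ring is fully conjugated.
Adding the contributions, 3 × 2 = 6 from the double-bond units + 2 from the Se atom = 8.
8 = 4(2); a planar, fully conjugated 4n system is antiaromatic.

Antiaromatic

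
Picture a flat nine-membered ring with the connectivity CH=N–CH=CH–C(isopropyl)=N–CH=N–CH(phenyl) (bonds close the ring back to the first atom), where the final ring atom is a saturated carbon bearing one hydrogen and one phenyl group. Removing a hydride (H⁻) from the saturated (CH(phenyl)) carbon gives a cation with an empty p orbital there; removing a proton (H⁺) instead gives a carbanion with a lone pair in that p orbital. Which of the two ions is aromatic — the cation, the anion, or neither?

Both ions have a continuous loop of p orbitals — each ring atom is sp².
Cation: 4 × 2 + 0 = 8 π electrons → 4(2), antiaromatic.
Anion: 4 × 2 + 2 = 10 π electrons → 4(2)+2, aromatic.

The anion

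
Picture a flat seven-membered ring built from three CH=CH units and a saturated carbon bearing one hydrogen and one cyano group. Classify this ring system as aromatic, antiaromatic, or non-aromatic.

The CH(cyano) position has four σ bonds — that saturated carbon is sp³ and has no p orbital in the ring π system — so the cyclic conjugation is interrupted.
A ring that is not fully conjugated cannot be aromatic or antiaromatic regardless of its π-electron count.

Non-aromatic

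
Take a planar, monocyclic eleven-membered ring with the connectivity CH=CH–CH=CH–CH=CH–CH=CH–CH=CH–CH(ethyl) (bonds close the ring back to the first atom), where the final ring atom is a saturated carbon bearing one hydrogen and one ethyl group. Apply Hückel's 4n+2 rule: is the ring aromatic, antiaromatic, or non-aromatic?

The CH(ethyl) position has four σ bonds — that saturated carbon is sp³ and has no p orbital in the ring π system — so the cyclic conjugation is interrupted.
Without a continuous loop of overlapping p orbitals the Hückel electron count never comes into play.

Non-aromatic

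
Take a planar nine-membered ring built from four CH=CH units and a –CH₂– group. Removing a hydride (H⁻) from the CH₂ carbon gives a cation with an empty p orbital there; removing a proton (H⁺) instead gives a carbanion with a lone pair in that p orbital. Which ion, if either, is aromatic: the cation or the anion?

The anion

Both ions have a continuous loop of p orbitals — each ring atom is sp².
Cation: 4 × 2 + 0 = 8 π electrons → 4(2), antiaromatic.
Anion: 4 × 2 + 2 = 10 π electrons → 4(2)+2, aromatic.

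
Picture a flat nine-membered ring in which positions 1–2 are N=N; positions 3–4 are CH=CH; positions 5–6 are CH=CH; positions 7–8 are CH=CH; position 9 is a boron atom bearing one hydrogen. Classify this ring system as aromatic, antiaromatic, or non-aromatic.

Antiaromatic

Every ring atom contributes a p orbital perpendicular to the ring (the double-bond atoms are sp², each contributing one p electron; the doubly-bonded nitrogens are pyridine-type — their lone pairs lie in the ring plane, leaving one electron in the p orbital; the boron has an empty p orbital), so the π system is cyclic and fully conjugated.
Adding the contributions, 4 × 2 = 8 from the double-bond units + 0 from the BH atom = 8.
8 is a 4n count (n = 2), so the planar conjugated ring is antiaromatic.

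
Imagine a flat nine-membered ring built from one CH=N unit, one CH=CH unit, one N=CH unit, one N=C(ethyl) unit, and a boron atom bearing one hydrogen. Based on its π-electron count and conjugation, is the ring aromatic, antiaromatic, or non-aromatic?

All ring atoms are sp² and supply a p orbital to the ring (each doubly-bonded ring atom is sp² with one p-orbital electron; each =N– nitrogen is pyridine-type (lone pair in the sp² plane, one electron in the p orbital); the boron has an empty p orbital); the conjugation is uninterrupted.
Adding the contributions, 4 × 2 = 8 from the double-bond units + 0 from the BH atom = 8.
With 8 = 4·2 π electrons, Hückel's rule classifies the planar ring as antiaromatic.

Antiaromatic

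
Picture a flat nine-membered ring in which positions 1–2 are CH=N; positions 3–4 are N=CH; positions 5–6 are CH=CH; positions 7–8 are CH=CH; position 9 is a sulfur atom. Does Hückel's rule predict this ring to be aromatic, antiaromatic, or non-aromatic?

Check conjugation: each doubly-bonded ring atom is sp² with one p-orbital electron; the doubly-bonded nitrogens are pyridine-type — their lone pairs lie in the ring plane, leaving one electron in the p orbital; the sulfur donates one lone pair from its p orbital — every position has a p orbital, so the cyclic π system is continuous.
π-electron count: 4 × 2 = 8 from the double-bond units + 2 from the S atom = 10.
That gives a 4n+2 count (10, n = 2).

Aromatic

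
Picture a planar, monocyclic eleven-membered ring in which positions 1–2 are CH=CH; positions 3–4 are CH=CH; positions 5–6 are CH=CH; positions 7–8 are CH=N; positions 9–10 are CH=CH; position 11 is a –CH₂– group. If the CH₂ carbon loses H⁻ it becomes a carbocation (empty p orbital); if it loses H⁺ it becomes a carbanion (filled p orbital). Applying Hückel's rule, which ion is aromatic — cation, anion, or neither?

The cation

In either ion the ring is fully conjugated: every atom, including the new sp² carbon, supplies a p orbital.
Cation: 5 × 2 + 0 = 10 π electrons → 4(2)+2, aromatic.
Anion: 5 × 2 + 2 = 12 π electrons → 4(3), antiaromatic.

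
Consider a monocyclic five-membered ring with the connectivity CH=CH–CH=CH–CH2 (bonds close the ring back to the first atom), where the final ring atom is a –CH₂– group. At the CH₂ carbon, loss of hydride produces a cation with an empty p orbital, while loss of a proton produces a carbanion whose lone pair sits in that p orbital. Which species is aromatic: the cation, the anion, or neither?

Once that carbon is sp², every ring atom has a p orbital and both ions are fully conjugated.
Cation: 2 × 2 + 0 = 4 π electrons → 4(1), antiaromatic.
Anion: 2 × 2 + 2 = 6 π electrons → 4(1)+2, aromatic.

The anion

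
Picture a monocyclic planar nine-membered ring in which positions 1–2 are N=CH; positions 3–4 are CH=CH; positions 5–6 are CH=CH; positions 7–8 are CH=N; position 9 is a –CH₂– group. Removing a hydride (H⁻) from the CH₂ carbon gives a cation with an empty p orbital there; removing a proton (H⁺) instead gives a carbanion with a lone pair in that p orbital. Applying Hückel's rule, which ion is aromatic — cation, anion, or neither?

Once that carbon is sp², every ring atom has a p orbital and both ions are fully conjugated.
Cation: 4 × 2 + 0 = 8 π electrons → 4(2), antiaromatic.
Anion: 4 × 2 + 2 = 10 π electrons → 4(2)+2, aromatic.

The anion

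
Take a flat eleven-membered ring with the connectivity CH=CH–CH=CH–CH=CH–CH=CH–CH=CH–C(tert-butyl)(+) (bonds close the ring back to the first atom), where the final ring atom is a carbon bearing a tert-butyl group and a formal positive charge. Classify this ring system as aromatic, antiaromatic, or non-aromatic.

Aromatic

The p orbitals form a continuous loop: every atom in a ring double bond is sp² and brings one electron to the p orbital; the carbocation has an empty p orbital. The ring is fully conjugated.
π-electron count: 5 × 2 = 10 from the double-bond units + 0 from the C(tert-butyl)(+) atom = 10.
10 = 4(2) + 2, which satisfies Hückel's 4n+2 rule.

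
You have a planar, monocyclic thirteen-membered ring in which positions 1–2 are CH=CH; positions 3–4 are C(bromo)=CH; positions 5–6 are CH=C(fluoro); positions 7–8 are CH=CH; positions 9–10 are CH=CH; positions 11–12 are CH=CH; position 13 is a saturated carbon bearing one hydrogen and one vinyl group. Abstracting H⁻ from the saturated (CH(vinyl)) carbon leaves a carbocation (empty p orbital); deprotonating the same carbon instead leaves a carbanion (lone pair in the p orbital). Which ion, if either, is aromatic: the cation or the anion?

The anion

Both ions have a continuous loop of p orbitals — each ring atom is sp².
Cation: 6 × 2 + 0 = 12 π electrons → 4(3), antiaromatic.
Anion: 6 × 2 + 2 = 14 π electrons → 4(3)+2, aromatic.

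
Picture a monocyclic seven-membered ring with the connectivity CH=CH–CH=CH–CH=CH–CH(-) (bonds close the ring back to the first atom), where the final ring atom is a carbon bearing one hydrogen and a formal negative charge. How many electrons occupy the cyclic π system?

Every ring atom contributes a p orbital perpendicular to the ring (each doubly-bonded ring atom is sp² with one p-orbital electron; the carbanion's lone pair occupies the p orbital), so the π system is cyclic and fully conjugated.
Adding the contributions, 3 × 2 = 6 from the double-bond units + 2 from the CH(-) atom = 8.

8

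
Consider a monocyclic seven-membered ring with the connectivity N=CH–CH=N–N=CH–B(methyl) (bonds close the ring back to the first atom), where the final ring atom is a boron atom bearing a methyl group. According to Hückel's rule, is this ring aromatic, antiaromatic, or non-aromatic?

The p orbitals form a continuous loop: the double-bond atoms are sp², each contributing one p electron; each =N– nitrogen is pyridine-type (lone pair in the sp² plane, one electron in the p orbital); the boron has an empty p orbital. The ring is fully conjugated.
Adding the contributions, 3 × 2 = 6 from the double-bond units + 0 from the B(methyl) atom = 6.
6 = 4(1) + 2, which satisfies Hückel's 4n+2 rule.

Aromatic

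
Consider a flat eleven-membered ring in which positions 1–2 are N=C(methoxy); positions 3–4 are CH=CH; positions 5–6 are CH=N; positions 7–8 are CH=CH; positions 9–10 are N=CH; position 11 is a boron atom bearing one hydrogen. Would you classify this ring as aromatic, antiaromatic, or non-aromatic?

The p orbitals form a continuous loop: each doubly-bonded ring atom is sp² with one p-orbital electron; each sp² =N– keeps its lone pair in-plane and puts one electron into the π system; the boron has an empty p orbital. The ring is fully conjugated.
Tallying contributions gives 5 × 2 = 10 from the double-bond units + 0 from the BH atom = 10.
Since 10 = 4·2 + 2, the ring meets the 4n+2 criterion.

Aromatic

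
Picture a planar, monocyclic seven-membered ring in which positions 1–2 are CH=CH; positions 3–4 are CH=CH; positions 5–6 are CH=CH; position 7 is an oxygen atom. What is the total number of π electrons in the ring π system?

8

All ring atoms are sp² and supply a p orbital to the ring (the double-bond atoms are sp², each contributing one p electron; the oxygen donates one lone pair from its p orbital); the conjugation is uninterrupted.
Adding the contributions, 3 × 2 = 6 from the double-bond units + 2 from the O atom = 8.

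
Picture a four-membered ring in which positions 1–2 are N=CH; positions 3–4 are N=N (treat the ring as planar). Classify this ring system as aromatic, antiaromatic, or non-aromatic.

The p orbitals form a continuous loop: the double-bond atoms are sp², each contributing one p electron; the doubly-bonded nitrogens are pyridine-type — their lone pairs lie in the ring plane, leaving one electron in the p orbital. The ring is fully conjugated.
Counting π electrons: 2 × 2 = 4 from the 2 double-bond units.
4 is a 4n count (n = 1), so the planar conjugated ring is antiaromatic.

Antiaromatic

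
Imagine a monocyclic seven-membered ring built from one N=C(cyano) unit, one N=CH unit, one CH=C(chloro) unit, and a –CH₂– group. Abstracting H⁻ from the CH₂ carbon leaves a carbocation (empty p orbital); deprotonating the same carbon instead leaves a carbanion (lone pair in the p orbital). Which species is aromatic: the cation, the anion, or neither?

Once that carbon is sp², every ring atom has a p orbital and both ions are fully conjugated.
Cation: 3 × 2 + 0 = 6 π electrons → 4(1)+2, aromatic.
Anion: 3 × 2 + 2 = 8 π electrons → 4(2), antiaromatic.

The cation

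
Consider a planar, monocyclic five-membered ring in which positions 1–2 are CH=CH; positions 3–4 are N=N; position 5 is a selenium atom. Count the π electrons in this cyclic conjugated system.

6

All ring atoms are sp² and supply a p orbital to the ring (each doubly-bonded ring atom is sp² with one p-orbital electron; each =N– nitrogen is pyridine-type (lone pair in the sp² plane, one electron in the p orbital); the selenium donates one lone pair from its p orbital); the conjugation is uninterrupted.
Counting π electrons: 2 × 2 = 4 from the double-bond units + 2 from the Se atom = 6.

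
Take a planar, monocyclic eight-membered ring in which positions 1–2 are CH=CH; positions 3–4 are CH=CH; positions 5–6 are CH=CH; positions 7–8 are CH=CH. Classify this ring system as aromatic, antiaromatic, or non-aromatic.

Antiaromatic

Every ring atom contributes a p orbital perpendicular to the ring (each doubly-bonded ring atom is sp² with one p-orbital electron), so the π system is cyclic and fully conjugated.
π-electron count: 4 × 2 = 8 from the 4 double-bond units.
With 8 = 4·2 π electrons, Hückel's rule classifies the planar ring as antiaromatic.
(The species described is cyclooctatetraene.)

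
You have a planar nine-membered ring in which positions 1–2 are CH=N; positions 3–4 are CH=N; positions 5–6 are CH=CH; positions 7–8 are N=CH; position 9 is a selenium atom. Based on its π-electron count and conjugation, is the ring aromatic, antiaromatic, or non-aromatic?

Aromatic

Check conjugation: the double-bond atoms are sp², each contributing one p electron; each =N– nitrogen is pyridine-type (lone pair in the sp² plane, one electron in the p orbital); the selenium donates one lone pair from its p orbital — every position has a p orbital, so the cyclic π system is continuous.
Adding the contributions, 4 × 2 = 8 from the double-bond units + 2 from the Se atom = 10.
Since 10 = 4·2 + 2, the ring meets the 4n+2 criterion.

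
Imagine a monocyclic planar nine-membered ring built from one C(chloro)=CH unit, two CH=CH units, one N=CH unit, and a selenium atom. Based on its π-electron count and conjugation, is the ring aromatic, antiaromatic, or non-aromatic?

Aromatic

Check conjugation: every atom in a ring double bond is sp² and brings one electron to the p orbital; each =N– nitrogen is pyridine-type (lone pair in the sp² plane, one electron in the p orbital); the selenium donates one lone pair from its p orbital — every position has a p orbital, so the cyclic π system is continuous.
Adding the contributions, 4 × 2 = 8 from the double-bond units + 2 from the Se atom = 10.
With 10 π electrons (n = 2), the Hückel 4n+2 condition holds.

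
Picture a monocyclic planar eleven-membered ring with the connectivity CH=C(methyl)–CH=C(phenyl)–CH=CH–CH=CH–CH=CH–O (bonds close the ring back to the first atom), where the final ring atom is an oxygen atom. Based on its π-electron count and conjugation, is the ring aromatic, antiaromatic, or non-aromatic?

Antiaromatic

All ring atoms are sp² and supply a p orbital to the ring (the double-bond atoms are sp², each contributing one p electron; the oxygen donates one lone pair from its p orbital); the conjugation is uninterrupted.
Tallying contributions gives 5 × 2 = 10 from the double-bond units + 2 from the O atom = 12.
With 12 = 4·3 π electrons, Hückel's rule classifies the planar ring as antiaromatic.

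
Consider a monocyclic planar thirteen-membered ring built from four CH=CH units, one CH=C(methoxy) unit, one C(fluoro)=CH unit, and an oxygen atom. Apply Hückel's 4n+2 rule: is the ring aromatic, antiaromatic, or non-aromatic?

Aromatic

Every ring atom contributes a p orbital perpendicular to the ring (each doubly-bonded ring atom is sp² with one p-orbital electron; the oxygen donates one lone pair from its p orbital), so the π system is cyclic and fully conjugated.
π-electron count: 6 × 2 = 12 from the double-bond units + 2 from the O atom = 14.
That gives a 4n+2 count (14, n = 3).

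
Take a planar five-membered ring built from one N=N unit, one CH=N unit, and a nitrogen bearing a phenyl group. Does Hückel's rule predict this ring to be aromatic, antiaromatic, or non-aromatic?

Aromatic

Check conjugation: each doubly-bonded ring atom is sp² with one p-orbital electron; each =N– nitrogen is pyridine-type (lone pair in the sp² plane, one electron in the p orbital); the pyrrole-type nitrogen donates its lone pair from the p orbital — every position has a p orbital, so the cyclic π system is continuous.
π-electron count: 2 × 2 = 4 from the double-bond units + 2 from the N(phenyl) atom = 6.
6 = 4(1) + 2, which satisfies Hückel's 4n+2 rule.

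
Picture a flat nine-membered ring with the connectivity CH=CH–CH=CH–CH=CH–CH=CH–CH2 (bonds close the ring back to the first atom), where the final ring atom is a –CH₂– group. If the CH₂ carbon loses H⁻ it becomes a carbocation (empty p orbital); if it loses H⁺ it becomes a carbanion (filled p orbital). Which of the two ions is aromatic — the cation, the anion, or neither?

In either ion the ring is fully conjugated: every atom, including the new sp² carbon, supplies a p orbital.
Cation: 4 × 2 + 0 = 8 π electrons → 4(2), antiaromatic.
Anion: 4 × 2 + 2 = 10 π electrons → 4(2)+2, aromatic.

The anion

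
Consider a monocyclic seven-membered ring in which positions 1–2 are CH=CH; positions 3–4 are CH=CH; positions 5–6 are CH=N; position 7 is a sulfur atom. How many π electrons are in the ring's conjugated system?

8

Check conjugation: every atom in a ring double bond is sp² and brings one electron to the p orbital; each =N– nitrogen is pyridine-type (lone pair in the sp² plane, one electron in the p orbital); the sulfur donates one lone pair from its p orbital — every position has a p orbital, so the cyclic π system is continuous.
Adding the contributions, 3 × 2 = 6 from the double-bond units + 2 from the S atom = 8.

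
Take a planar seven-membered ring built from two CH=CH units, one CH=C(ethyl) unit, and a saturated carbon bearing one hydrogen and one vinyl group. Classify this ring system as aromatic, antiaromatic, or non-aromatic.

Non-aromatic

At the CH(vinyl) position, that saturated carbon is sp³ and has no p orbital in the ring π system; the ring's p-orbital overlap is broken there.
Without a continuous loop of overlapping p orbitals the Hückel electron count never comes into play.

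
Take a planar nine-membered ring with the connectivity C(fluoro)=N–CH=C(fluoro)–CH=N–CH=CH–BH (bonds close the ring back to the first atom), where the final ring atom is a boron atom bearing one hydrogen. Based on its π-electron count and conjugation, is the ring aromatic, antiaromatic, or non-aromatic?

Antiaromatic

All ring atoms are sp² and supply a p orbital to the ring (each doubly-bonded ring atom is sp² with one p-orbital electron; each sp² =N– keeps its lone pair in-plane and puts one electron into the π system; the boron has an empty p orbital); the conjugation is uninterrupted.
π-electron count: 4 × 2 = 8 from the double-bond units + 0 from the BH atom = 8.
8 is a 4n count (n = 2), so the planar conjugated ring is antiaromatic.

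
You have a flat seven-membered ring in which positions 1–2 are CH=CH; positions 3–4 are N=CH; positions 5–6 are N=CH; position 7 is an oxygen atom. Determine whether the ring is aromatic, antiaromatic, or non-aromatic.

Every ring atom contributes a p orbital perpendicular to the ring (every atom in a ring double bond is sp² and brings one electron to the p orbital; each =N– nitrogen is pyridine-type (lone pair in the sp² plane, one electron in the p orbital); the oxygen donates one lone pair from its p orbital), so the π system is cyclic and fully conjugated.
Tallying contributions gives 3 × 2 = 6 from the double-bond units + 2 from the O atom = 8.
A 4n π count (8, n = 2) in a planar conjugated ring means antiaromatic.

Antiaromatic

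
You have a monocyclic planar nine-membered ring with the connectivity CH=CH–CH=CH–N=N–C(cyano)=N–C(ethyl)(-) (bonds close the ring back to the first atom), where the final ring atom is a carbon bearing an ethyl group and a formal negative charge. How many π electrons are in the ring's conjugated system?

All ring atoms are sp² and supply a p orbital to the ring (the double-bond atoms are sp², each contributing one p electron; the doubly-bonded nitrogens are pyridine-type — their lone pairs lie in the ring plane, leaving one electron in the p orbital; the carbanion's lone pair occupies the p orbital); the conjugation is uninterrupted.
Adding the contributions, 4 × 2 = 8 from the double-bond units + 2 from the C(ethyl)(-) atom = 10.

10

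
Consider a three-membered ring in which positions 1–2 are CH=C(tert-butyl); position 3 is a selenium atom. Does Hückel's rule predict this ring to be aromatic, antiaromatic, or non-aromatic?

Antiaromatic

All ring atoms are sp² and supply a p orbital to the ring (each doubly-bonded ring atom is sp² with one p-orbital electron; the selenium donates one lone pair from its p orbital); the conjugation is uninterrupted.
Adding the contributions, 1 × 2 = 2 from the double-bond unit + 2 from the Se atom = 4.
A 4n π count (4, n = 1) in a planar conjugated ring means antiaromatic.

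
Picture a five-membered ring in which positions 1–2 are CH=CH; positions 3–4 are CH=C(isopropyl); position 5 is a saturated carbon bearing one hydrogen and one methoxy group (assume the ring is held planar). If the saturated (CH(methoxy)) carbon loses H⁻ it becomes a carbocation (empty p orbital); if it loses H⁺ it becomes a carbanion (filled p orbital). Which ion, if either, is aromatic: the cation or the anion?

In either ion the ring is fully conjugated: every atom, including the new sp² carbon, supplies a p orbital.
Cation: 2 × 2 + 0 = 4 π electrons → 4(1), antiaromatic.
Anion: 2 × 2 + 2 = 6 π electrons → 4(1)+2, aromatic.

The anion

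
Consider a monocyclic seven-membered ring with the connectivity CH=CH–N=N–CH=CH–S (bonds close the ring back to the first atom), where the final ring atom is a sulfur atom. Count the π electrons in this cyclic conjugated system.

8

Check conjugation: every atom in a ring double bond is sp² and brings one electron to the p orbital; the doubly-bonded nitrogens are pyridine-type — their lone pairs lie in the ring plane, leaving one electron in the p orbital; the sulfur donates one lone pair from its p orbital — every position has a p orbital, so the cyclic π system is continuous.
π-electron count: 3 × 2 = 6 from the double-bond units + 2 from the S atom = 8.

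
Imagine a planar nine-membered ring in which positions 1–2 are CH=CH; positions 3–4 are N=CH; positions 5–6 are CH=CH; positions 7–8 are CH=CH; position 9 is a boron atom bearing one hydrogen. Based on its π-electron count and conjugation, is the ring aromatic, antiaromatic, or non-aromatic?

Antiaromatic

All ring atoms are sp² and supply a p orbital to the ring (every atom in a ring double bond is sp² and brings one electron to the p orbital; each sp² =N– keeps its lone pair in-plane and puts one electron into the π system; the boron has an empty p orbital); the conjugation is uninterrupted.
Adding the contributions, 4 × 2 = 8 from the double-bond units + 0 from the BH atom = 8.
With 8 = 4·2 π electrons, Hückel's rule classifies the planar ring as antiaromatic.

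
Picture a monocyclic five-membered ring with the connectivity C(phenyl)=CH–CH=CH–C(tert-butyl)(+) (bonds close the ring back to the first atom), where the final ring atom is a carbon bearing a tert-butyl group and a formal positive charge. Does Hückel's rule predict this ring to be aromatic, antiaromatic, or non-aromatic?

Check conjugation: the double-bond atoms are sp², each contributing one p electron; the carbocation has an empty p orbital — every position has a p orbital, so the cyclic π system is continuous.
π-electron count: 2 × 2 = 4 from the double-bond units + 0 from the C(tert-butyl)(+) atom = 4.
A 4n π count (4, n = 1) in a planar conjugated ring means antiaromatic.

Antiaromatic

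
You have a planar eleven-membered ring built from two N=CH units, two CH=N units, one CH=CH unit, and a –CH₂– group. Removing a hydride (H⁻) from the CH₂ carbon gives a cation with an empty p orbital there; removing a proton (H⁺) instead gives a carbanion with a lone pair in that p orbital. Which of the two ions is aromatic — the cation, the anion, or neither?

The cation

Once that carbon is sp², every ring atom has a p orbital and both ions are fully conjugated.
Cation: 5 × 2 + 0 = 10 π electrons → 4(2)+2, aromatic.
Anion: 5 × 2 + 2 = 12 π electrons → 4(3), antiaromatic.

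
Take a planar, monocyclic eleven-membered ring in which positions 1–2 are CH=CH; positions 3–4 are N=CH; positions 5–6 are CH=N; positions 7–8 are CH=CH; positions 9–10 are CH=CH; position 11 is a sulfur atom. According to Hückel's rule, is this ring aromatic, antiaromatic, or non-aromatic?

Antiaromatic

Every ring atom contributes a p orbital perpendicular to the ring (each doubly-bonded ring atom is sp² with one p-orbital electron; the doubly-bonded nitrogens are pyridine-type — their lone pairs lie in the ring plane, leaving one electron in the p orbital; the sulfur donates one lone pair from its p orbital), so the π system is cyclic and fully conjugated.
Tallying contributions gives 5 × 2 = 10 from the double-bond units + 2 from the S atom = 12.
With 12 = 4·3 π electrons, Hückel's rule classifies the planar ring as antiaromatic.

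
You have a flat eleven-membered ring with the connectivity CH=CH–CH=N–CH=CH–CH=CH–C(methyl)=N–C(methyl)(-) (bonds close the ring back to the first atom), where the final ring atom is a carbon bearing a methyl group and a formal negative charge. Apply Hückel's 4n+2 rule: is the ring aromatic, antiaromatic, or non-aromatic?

The p orbitals form a continuous loop: every atom in a ring double bond is sp² and brings one electron to the p orbital; each sp² =N– keeps its lone pair in-plane and puts one electron into the π system; the carbanion's lone pair occupies the p orbital. The ring is fully conjugated.
Adding the contributions, 5 × 2 = 10 from the double-bond units + 2 from the C(methyl)(-) atom = 12.
12 = 4(3); a planar, fully conjugated 4n system is antiaromatic.

Antiaromatic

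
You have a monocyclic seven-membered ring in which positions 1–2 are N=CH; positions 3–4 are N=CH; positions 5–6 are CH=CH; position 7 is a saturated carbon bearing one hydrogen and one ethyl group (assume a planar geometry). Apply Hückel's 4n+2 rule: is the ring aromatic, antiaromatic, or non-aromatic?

Non-aromatic

The CH(ethyl) carbon is saturated: that saturated carbon is sp³ and has no p orbital in the ring π system. Conjugation is not continuous around the ring.
A ring that is not fully conjugated cannot be aromatic or antiaromatic regardless of its π-electron count.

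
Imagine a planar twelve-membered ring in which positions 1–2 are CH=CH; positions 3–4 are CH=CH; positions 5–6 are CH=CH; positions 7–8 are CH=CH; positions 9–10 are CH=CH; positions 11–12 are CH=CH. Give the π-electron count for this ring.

Check conjugation: every atom in a ring double bond is sp² and brings one electron to the p orbital — every position has a p orbital, so the cyclic π system is continuous.
Tallying contributions gives 6 × 2 = 12 from the 6 double-bond units.

12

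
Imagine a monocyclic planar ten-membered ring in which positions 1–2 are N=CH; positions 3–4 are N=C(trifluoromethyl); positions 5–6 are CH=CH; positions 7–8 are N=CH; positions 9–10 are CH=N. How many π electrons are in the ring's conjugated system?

Check conjugation: the double-bond atoms are sp², each contributing one p electron; the doubly-bonded nitrogens are pyridine-type — their lone pairs lie in the ring plane, leaving one electron in the p orbital — every position has a p orbital, so the cyclic π system is continuous.
Counting π electrons: 5 × 2 = 10 from the 5 double-bond units.

10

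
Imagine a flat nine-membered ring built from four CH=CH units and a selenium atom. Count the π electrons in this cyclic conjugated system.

Every ring atom contributes a p orbital perpendicular to the ring (the double-bond atoms are sp², each contributing one p electron; the selenium donates one lone pair from its p orbital), so the π system is cyclic and fully conjugated.
Tallying contributions gives 4 × 2 = 8 from the double-bond units + 2 from the Se atom = 10.

10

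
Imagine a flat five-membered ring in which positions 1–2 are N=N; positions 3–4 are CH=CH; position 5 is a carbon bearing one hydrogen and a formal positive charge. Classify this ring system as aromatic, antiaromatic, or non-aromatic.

Every ring atom contributes a p orbital perpendicular to the ring (every atom in a ring double bond is sp² and brings one electron to the p orbital; each =N– nitrogen is pyridine-type (lone pair in the sp² plane, one electron in the p orbital); the carbocation has an empty p orbital), so the π system is cyclic and fully conjugated.
π-electron count: 2 × 2 = 4 from the double-bond units + 0 from the CH(+) atom = 4.
A 4n π count (4, n = 1) in a planar conjugated ring means antiaromatic.

Antiaromatic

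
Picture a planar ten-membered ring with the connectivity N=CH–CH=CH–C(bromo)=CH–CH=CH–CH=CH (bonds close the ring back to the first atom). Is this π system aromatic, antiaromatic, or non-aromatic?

Aromatic

All ring atoms are sp² and supply a p orbital to the ring (every atom in a ring double bond is sp² and brings one electron to the p orbital; the doubly-bonded nitrogens are pyridine-type — their lone pairs lie in the ring plane, leaving one electron in the p orbital); the conjugation is uninterrupted.
Counting π electrons: 5 × 2 = 10 from the 5 double-bond units.
That gives a 4n+2 count (10, n = 2).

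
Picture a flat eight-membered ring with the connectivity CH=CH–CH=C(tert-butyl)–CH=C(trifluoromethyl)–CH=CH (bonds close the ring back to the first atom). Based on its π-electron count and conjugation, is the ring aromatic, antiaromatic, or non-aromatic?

All ring atoms are sp² and supply a p orbital to the ring (the double-bond atoms are sp², each contributing one p electron); the conjugation is uninterrupted.
Tallying contributions gives 4 × 2 = 8 from the 4 double-bond units.
With 8 = 4·2 π electrons, Hückel's rule classifies the planar ring as antiaromatic.

Antiaromatic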